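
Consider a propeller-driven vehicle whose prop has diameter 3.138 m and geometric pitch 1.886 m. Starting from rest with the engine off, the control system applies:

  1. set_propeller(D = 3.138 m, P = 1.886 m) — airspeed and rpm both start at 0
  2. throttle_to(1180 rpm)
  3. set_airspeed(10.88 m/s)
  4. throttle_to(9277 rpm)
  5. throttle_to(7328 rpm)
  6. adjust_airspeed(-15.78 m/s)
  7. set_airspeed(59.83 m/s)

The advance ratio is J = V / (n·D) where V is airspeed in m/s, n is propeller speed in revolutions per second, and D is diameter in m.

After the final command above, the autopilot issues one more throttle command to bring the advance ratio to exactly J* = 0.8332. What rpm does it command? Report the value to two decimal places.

rpm = 1372.99

set_propeller: D = 3.138 m, P = 1.886 m (p = P/D = 0.601020); state ← (V=0, rpm=0)
throttle_to(1180): rpm ← 1180
set_airspeed(10.88): V ← 10.88 m/s
throttle_to(9277): rpm ← 9277
throttle_to(7328): rpm ← 7328
adjust_airspeed(-15.78): V ← 10.88 -15.78 = -4.9 m/s
set_airspeed(59.83): V ← 59.83 m/s
final state: V = 59.83 m/s, rpm = 7328 → n = rpm/60 = 122.133333 rev/s
target J* = 0.8332; solve J* = V/(n·D) for n: n = V/(J*·D) = 59.83/(0.8332 × 3.138) = 22.883202 rev/s
rpm = 60·n = 1372.992145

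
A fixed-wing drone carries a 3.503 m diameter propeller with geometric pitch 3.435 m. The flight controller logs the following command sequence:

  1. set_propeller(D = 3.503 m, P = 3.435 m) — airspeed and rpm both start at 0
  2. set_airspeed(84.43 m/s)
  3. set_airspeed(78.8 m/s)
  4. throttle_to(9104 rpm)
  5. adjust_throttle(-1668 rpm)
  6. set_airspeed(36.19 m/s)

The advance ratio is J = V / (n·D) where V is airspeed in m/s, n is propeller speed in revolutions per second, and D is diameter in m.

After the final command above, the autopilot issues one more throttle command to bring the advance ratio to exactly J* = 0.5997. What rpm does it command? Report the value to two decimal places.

rpm = 1033.63

set_propeller: D = 3.503 m, P = 3.435 m (p = P/D = 0.980588); state ← (V=0, rpm=0)
set_airspeed(84.43): V ← 84.43 m/s
set_airspeed(78.8): V ← 78.8 m/s
throttle_to(9104): rpm ← 9104
adjust_throttle(-1668): rpm ← 9104 -1668 = 7436
set_airspeed(36.19): V ← 36.19 m/s
final state: V = 36.19 m/s, rpm = 7436 → n = rpm/60 = 123.933333 rev/s
target J* = 0.5997; solve J* = V/(n·D) for n: n = V/(J*·D) = 36.19/(0.5997 × 3.503) = 17.227188 rev/s
rpm = 60·n = 1033.631289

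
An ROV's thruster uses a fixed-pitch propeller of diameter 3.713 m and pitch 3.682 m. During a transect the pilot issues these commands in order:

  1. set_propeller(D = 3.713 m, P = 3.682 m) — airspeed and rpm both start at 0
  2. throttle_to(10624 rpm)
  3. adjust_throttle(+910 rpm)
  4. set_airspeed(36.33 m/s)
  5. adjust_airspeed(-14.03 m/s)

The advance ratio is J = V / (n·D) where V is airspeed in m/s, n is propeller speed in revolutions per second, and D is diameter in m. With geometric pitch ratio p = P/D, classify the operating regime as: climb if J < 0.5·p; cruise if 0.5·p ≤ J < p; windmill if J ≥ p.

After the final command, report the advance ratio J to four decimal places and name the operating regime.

J = 0.0312, regime = climb

set_propeller: D = 3.713 m, P = 3.682 m (p = P/D = 0.991651); state ← (V=0, rpm=0)
throttle_to(10624): rpm ← 10624
adjust_throttle(+910): rpm ← 10624 +910 = 11534
set_airspeed(36.33): V ← 36.33 m/s
adjust_airspeed(-14.03): V ← 36.33 -14.03 = 22.3 m/s
final state: V = 22.3 m/s, rpm = 11534 → n = rpm/60 = 192.233333 rev/s
J = V / (n·D) = 22.3 / (192.233333 × 3.713) = 0.031243
regime bands: climb J<0.4958 | cruise [0.4958, 0.9917) | windmill J≥0.9917
J = 0.0312 → climb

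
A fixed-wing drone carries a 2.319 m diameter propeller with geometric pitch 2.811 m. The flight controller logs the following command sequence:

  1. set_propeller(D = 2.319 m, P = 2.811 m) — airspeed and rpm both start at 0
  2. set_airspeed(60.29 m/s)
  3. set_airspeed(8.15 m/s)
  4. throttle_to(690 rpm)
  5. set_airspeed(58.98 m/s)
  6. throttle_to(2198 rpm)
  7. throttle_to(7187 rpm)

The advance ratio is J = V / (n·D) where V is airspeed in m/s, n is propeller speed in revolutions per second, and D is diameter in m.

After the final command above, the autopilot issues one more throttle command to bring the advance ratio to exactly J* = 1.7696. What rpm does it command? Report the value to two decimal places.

set_propeller: D = 2.319 m, P = 2.811 m (p = P/D = 1.212160); state ← (V=0, rpm=0)
set_airspeed(60.29): V ← 60.29 m/s
set_airspeed(8.15): V ← 8.15 m/s
throttle_to(690): rpm ← 690
set_airspeed(58.98): V ← 58.98 m/s
throttle_to(2198): rpm ← 2198
throttle_to(7187): rpm ← 7187
final state: V = 58.98 m/s, rpm = 7187 → n = rpm/60 = 119.783333 rev/s
target J* = 1.7696; solve J* = V/(n·D) for n: n = V/(J*·D) = 58.98/(1.7696 × 2.319) = 14.372387 rev/s
rpm = 60·n = 862.343234

rpm = 862.34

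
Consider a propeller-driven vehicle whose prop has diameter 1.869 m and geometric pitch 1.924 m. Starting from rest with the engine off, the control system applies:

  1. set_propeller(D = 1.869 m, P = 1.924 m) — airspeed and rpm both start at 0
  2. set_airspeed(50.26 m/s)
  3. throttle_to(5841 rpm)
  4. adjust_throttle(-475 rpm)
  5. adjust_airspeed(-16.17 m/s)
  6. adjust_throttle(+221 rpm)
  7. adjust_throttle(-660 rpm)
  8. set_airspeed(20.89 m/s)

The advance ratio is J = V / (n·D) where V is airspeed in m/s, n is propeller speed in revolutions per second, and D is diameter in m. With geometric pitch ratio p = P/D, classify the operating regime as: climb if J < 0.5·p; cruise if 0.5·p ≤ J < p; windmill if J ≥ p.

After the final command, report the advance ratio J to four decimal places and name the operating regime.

set_propeller: D = 1.869 m, P = 1.924 m (p = P/D = 1.029428); state ← (V=0, rpm=0)
set_airspeed(50.26): V ← 50.26 m/s
throttle_to(5841): rpm ← 5841
adjust_throttle(-475): rpm ← 5841 -475 = 5366
adjust_airspeed(-16.17): V ← 50.26 -16.17 = 34.09 m/s
adjust_throttle(+221): rpm ← 5366 +221 = 5587
adjust_throttle(-660): rpm ← 5587 -660 = 4927
set_airspeed(20.89): V ← 20.89 m/s
final state: V = 20.89 m/s, rpm = 4927 → n = rpm/60 = 82.116667 rev/s
J = V / (n·D) = 20.89 / (82.116667 × 1.869) = 0.136112
regime bands: climb J<0.5147 | cruise [0.5147, 1.0294) | windmill J≥1.0294
J = 0.1361 → climb

J = 0.1361, regime = climb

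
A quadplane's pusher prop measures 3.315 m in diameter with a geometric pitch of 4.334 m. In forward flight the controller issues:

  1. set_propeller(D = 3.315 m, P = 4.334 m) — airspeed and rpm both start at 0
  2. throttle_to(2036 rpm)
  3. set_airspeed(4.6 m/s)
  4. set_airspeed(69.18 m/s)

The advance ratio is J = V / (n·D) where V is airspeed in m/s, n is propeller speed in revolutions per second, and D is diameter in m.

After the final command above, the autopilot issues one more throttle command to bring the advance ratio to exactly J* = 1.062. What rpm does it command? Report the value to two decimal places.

set_propeller: D = 3.315 m, P = 4.334 m (p = P/D = 1.307391); state ← (V=0, rpm=0)
throttle_to(2036): rpm ← 2036
set_airspeed(4.6): V ← 4.6 m/s
set_airspeed(69.18): V ← 69.18 m/s
final state: V = 69.18 m/s, rpm = 2036 → n = rpm/60 = 33.933333 rev/s
target J* = 1.062; solve J* = V/(n·D) for n: n = V/(J*·D) = 69.18/(1.062 × 3.315) = 19.650450 rev/s
rpm = 60·n = 1179.027021

rpm = 1179.03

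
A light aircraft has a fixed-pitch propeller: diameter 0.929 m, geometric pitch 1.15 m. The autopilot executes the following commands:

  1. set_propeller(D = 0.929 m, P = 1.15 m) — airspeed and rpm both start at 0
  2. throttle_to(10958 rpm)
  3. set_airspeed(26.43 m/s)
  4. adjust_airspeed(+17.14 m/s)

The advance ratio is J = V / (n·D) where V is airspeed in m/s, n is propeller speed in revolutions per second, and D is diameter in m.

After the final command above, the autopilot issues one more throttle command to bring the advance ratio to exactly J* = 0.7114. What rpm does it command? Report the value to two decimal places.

set_propeller: D = 0.929 m, P = 1.15 m (p = P/D = 1.237890); state ← (V=0, rpm=0)
throttle_to(10958): rpm ← 10958
set_airspeed(26.43): V ← 26.43 m/s
adjust_airspeed(+17.14): V ← 26.43 +17.14 = 43.57 m/s
final state: V = 43.57 m/s, rpm = 10958 → n = rpm/60 = 182.633333 rev/s
target J* = 0.7114; solve J* = V/(n·D) for n: n = V/(J*·D) = 43.57/(0.7114 × 0.929) = 65.926191 rev/s
rpm = 60·n = 3955.571467

rpm = 3955.57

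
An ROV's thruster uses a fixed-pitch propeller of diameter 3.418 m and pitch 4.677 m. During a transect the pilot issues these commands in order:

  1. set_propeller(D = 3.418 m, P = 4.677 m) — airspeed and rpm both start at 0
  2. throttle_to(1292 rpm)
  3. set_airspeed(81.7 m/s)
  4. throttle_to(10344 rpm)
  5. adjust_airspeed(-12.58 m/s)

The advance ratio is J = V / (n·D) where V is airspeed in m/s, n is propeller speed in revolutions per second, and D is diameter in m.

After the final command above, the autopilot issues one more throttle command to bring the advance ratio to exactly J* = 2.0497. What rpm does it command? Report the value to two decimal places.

rpm = 591.96

set_propeller: D = 3.418 m, P = 4.677 m (p = P/D = 1.368344); state ← (V=0, rpm=0)
throttle_to(1292): rpm ← 1292
set_airspeed(81.7): V ← 81.7 m/s
throttle_to(10344): rpm ← 10344
adjust_airspeed(-12.58): V ← 81.7 -12.58 = 69.12 m/s
final state: V = 69.12 m/s, rpm = 10344 → n = rpm/60 = 172.400000 rev/s
target J* = 2.0497; solve J* = V/(n·D) for n: n = V/(J*·D) = 69.12/(2.0497 × 3.418) = 9.866006 rev/s
rpm = 60·n = 591.960353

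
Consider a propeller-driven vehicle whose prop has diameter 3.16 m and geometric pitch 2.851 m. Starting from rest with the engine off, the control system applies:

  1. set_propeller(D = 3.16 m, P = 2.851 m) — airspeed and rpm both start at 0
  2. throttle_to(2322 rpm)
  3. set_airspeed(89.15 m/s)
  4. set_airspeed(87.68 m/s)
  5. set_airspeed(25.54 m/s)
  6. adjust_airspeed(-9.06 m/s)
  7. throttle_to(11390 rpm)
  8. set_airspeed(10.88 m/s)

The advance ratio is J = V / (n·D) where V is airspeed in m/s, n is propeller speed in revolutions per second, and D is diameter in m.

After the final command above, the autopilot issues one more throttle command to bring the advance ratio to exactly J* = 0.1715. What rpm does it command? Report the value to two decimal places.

set_propeller: D = 3.16 m, P = 2.851 m (p = P/D = 0.902215); state ← (V=0, rpm=0)
throttle_to(2322): rpm ← 2322
set_airspeed(89.15): V ← 89.15 m/s
set_airspeed(87.68): V ← 87.68 m/s
set_airspeed(25.54): V ← 25.54 m/s
adjust_airspeed(-9.06): V ← 25.54 -9.06 = 16.48 m/s
throttle_to(11390): rpm ← 11390
set_airspeed(10.88): V ← 10.88 m/s
final state: V = 10.88 m/s, rpm = 11390 → n = rpm/60 = 189.833333 rev/s
target J* = 0.1715; solve J* = V/(n·D) for n: n = V/(J*·D) = 10.88/(0.1715 × 3.16) = 20.076023 rev/s
rpm = 60·n = 1204.561391

rpm = 1204.56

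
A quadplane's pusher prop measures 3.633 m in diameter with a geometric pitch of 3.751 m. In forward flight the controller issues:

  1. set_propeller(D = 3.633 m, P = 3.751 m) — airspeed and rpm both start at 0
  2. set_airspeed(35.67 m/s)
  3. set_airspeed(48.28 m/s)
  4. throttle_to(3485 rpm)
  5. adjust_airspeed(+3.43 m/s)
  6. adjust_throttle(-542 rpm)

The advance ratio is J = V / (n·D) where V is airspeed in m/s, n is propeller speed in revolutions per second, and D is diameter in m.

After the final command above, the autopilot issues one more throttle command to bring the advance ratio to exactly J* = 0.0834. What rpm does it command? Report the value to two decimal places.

rpm = 10239.87

set_propeller: D = 3.633 m, P = 3.751 m (p = P/D = 1.032480); state ← (V=0, rpm=0)
set_airspeed(35.67): V ← 35.67 m/s
set_airspeed(48.28): V ← 48.28 m/s
throttle_to(3485): rpm ← 3485
adjust_airspeed(+3.43): V ← 48.28 +3.43 = 51.71 m/s
adjust_throttle(-542): rpm ← 3485 -542 = 2943
final state: V = 51.71 m/s, rpm = 2943 → n = rpm/60 = 49.050000 rev/s
target J* = 0.0834; solve J* = V/(n·D) for n: n = V/(J*·D) = 51.71/(0.0834 × 3.633) = 170.664459 rev/s
rpm = 60·n = 10239.867561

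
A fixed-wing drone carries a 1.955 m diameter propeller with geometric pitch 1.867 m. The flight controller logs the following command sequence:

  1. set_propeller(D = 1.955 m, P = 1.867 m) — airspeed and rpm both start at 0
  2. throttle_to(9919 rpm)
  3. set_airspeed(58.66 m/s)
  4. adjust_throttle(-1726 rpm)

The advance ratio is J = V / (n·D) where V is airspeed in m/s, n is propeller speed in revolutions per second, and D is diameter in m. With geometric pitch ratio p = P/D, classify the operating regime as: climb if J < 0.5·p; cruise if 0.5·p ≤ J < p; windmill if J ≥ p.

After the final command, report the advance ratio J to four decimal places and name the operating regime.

J = 0.2197, regime = climb

set_propeller: D = 1.955 m, P = 1.867 m (p = P/D = 0.954987); state ← (V=0, rpm=0)
throttle_to(9919): rpm ← 9919
set_airspeed(58.66): V ← 58.66 m/s
adjust_throttle(-1726): rpm ← 9919 -1726 = 8193
final state: V = 58.66 m/s, rpm = 8193 → n = rpm/60 = 136.550000 rev/s
J = V / (n·D) = 58.66 / (136.550000 × 1.955) = 0.219737
regime bands: climb J<0.4775 | cruise [0.4775, 0.9550) | windmill J≥0.9550
J = 0.2197 → climb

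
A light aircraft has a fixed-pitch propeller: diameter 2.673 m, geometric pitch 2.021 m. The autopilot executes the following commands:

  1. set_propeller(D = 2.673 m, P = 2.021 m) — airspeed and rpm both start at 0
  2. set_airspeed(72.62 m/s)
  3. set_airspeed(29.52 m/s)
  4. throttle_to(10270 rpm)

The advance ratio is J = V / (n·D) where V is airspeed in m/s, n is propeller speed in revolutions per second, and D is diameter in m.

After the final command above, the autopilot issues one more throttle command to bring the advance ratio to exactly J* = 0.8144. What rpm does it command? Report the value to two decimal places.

rpm = 813.64

set_propeller: D = 2.673 m, P = 2.021 m (p = P/D = 0.756079); state ← (V=0, rpm=0)
set_airspeed(72.62): V ← 72.62 m/s
set_airspeed(29.52): V ← 29.52 m/s
throttle_to(10270): rpm ← 10270
final state: V = 29.52 m/s, rpm = 10270 → n = rpm/60 = 171.166667 rev/s
target J* = 0.8144; solve J* = V/(n·D) for n: n = V/(J*·D) = 29.52/(0.8144 × 2.673) = 13.560623 rev/s
rpm = 60·n = 813.637356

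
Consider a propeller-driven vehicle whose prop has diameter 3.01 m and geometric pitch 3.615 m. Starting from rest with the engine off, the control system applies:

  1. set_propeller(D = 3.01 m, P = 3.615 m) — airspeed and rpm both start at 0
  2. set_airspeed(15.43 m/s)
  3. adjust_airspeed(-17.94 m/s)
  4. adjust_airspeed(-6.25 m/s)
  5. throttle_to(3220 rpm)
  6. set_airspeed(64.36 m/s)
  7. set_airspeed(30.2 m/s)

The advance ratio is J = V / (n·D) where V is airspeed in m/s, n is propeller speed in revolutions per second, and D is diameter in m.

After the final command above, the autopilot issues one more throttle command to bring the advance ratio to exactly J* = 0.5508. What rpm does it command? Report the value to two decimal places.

rpm = 1092.94

set_propeller: D = 3.01 m, P = 3.615 m (p = P/D = 1.200997); state ← (V=0, rpm=0)
set_airspeed(15.43): V ← 15.43 m/s
adjust_airspeed(-17.94): V ← 15.43 -17.94 = -2.51 m/s
adjust_airspeed(-6.25): V ← -2.51 -6.25 = -8.76 m/s
throttle_to(3220): rpm ← 3220
set_airspeed(64.36): V ← 64.36 m/s
set_airspeed(30.2): V ← 30.2 m/s
final state: V = 30.2 m/s, rpm = 3220 → n = rpm/60 = 53.666667 rev/s
target J* = 0.5508; solve J* = V/(n·D) for n: n = V/(J*·D) = 30.2/(0.5508 × 3.01) = 18.215727 rev/s
rpm = 60·n = 1092.943637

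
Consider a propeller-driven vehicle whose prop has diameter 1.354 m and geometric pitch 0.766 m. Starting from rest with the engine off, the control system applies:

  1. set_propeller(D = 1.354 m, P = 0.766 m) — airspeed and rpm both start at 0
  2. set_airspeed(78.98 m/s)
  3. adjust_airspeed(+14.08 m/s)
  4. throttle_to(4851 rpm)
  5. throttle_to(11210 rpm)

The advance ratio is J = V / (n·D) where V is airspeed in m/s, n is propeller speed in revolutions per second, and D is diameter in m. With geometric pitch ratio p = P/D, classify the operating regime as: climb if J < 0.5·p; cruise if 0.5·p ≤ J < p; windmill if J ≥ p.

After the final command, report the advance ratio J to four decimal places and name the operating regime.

set_propeller: D = 1.354 m, P = 0.766 m (p = P/D = 0.565731); state ← (V=0, rpm=0)
set_airspeed(78.98): V ← 78.98 m/s
adjust_airspeed(+14.08): V ← 78.98 +14.08 = 93.06 m/s
throttle_to(4851): rpm ← 4851
throttle_to(11210): rpm ← 11210
final state: V = 93.06 m/s, rpm = 11210 → n = rpm/60 = 186.833333 rev/s
J = V / (n·D) = 93.06 / (186.833333 × 1.354) = 0.367866
regime bands: climb J<0.2829 | cruise [0.2829, 0.5657) | windmill J≥0.5657
J = 0.3679 → cruise

J = 0.3679, regime = cruise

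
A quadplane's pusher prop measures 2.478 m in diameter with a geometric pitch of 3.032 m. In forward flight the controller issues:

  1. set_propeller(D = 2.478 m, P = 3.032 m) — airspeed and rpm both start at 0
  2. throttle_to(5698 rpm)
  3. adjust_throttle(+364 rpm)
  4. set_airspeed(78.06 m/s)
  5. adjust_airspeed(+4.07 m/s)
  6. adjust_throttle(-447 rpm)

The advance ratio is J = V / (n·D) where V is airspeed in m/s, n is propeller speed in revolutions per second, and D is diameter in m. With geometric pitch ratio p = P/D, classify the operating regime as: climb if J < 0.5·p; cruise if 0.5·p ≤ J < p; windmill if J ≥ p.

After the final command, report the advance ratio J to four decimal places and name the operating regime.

set_propeller: D = 2.478 m, P = 3.032 m (p = P/D = 1.223567); state ← (V=0, rpm=0)
throttle_to(5698): rpm ← 5698
adjust_throttle(+364): rpm ← 5698 +364 = 6062
set_airspeed(78.06): V ← 78.06 m/s
adjust_airspeed(+4.07): V ← 78.06 +4.07 = 82.13 m/s
adjust_throttle(-447): rpm ← 6062 -447 = 5615
final state: V = 82.13 m/s, rpm = 5615 → n = rpm/60 = 93.583333 rev/s
J = V / (n·D) = 82.13 / (93.583333 × 2.478) = 0.354162
regime bands: climb J<0.6118 | cruise [0.6118, 1.2236) | windmill J≥1.2236
J = 0.3542 → climb

J = 0.3542, regime = climb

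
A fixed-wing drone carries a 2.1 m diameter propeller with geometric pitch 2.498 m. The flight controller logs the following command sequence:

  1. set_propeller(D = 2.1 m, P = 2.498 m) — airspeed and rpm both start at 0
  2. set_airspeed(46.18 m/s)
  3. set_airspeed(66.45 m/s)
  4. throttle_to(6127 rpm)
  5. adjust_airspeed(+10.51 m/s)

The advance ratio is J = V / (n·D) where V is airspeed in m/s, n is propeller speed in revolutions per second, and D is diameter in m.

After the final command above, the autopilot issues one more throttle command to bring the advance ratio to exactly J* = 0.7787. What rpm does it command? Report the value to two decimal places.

set_propeller: D = 2.1 m, P = 2.498 m (p = P/D = 1.189524); state ← (V=0, rpm=0)
set_airspeed(46.18): V ← 46.18 m/s
set_airspeed(66.45): V ← 66.45 m/s
throttle_to(6127): rpm ← 6127
adjust_airspeed(+10.51): V ← 66.45 +10.51 = 76.96 m/s
final state: V = 76.96 m/s, rpm = 6127 → n = rpm/60 = 102.116667 rev/s
target J* = 0.7787; solve J* = V/(n·D) for n: n = V/(J*·D) = 76.96/(0.7787 × 2.1) = 47.062565 rev/s
rpm = 60·n = 2823.753876

rpm = 2823.75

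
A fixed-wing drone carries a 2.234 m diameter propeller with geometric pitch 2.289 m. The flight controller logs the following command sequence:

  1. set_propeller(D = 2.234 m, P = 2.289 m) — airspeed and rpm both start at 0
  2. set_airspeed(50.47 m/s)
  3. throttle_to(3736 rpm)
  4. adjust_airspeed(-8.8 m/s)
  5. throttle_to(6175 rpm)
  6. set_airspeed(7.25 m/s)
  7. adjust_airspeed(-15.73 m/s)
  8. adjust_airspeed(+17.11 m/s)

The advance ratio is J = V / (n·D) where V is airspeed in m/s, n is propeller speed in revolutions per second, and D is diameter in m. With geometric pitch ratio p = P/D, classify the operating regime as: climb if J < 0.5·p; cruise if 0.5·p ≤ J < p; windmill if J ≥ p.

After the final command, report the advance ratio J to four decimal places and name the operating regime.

J = 0.0375, regime = climb

set_propeller: D = 2.234 m, P = 2.289 m (p = P/D = 1.024620); state ← (V=0, rpm=0)
set_airspeed(50.47): V ← 50.47 m/s
throttle_to(3736): rpm ← 3736
adjust_airspeed(-8.8): V ← 50.47 -8.8 = 41.67 m/s
throttle_to(6175): rpm ← 6175
set_airspeed(7.25): V ← 7.25 m/s
adjust_airspeed(-15.73): V ← 7.25 -15.73 = -8.48 m/s
adjust_airspeed(+17.11): V ← -8.48 +17.11 = 8.63 m/s
final state: V = 8.63 m/s, rpm = 6175 → n = rpm/60 = 102.916667 rev/s
J = V / (n·D) = 8.63 / (102.916667 × 2.234) = 0.037535
regime bands: climb J<0.5123 | cruise [0.5123, 1.0246) | windmill J≥1.0246
J = 0.0375 → climb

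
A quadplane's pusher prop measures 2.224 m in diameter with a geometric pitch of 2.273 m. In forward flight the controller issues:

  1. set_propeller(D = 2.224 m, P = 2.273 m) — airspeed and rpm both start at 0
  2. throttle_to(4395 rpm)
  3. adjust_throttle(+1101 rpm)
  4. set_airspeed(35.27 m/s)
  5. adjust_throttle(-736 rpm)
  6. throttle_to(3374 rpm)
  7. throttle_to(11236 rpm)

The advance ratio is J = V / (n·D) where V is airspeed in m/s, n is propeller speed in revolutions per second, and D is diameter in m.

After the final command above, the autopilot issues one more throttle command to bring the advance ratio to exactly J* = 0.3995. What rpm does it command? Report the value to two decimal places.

set_propeller: D = 2.224 m, P = 2.273 m (p = P/D = 1.022032); state ← (V=0, rpm=0)
throttle_to(4395): rpm ← 4395
adjust_throttle(+1101): rpm ← 4395 +1101 = 5496
set_airspeed(35.27): V ← 35.27 m/s
adjust_throttle(-736): rpm ← 5496 -736 = 4760
throttle_to(3374): rpm ← 3374
throttle_to(11236): rpm ← 11236
final state: V = 35.27 m/s, rpm = 11236 → n = rpm/60 = 187.266667 rev/s
target J* = 0.3995; solve J* = V/(n·D) for n: n = V/(J*·D) = 35.27/(0.3995 × 2.224) = 39.696653 rev/s
rpm = 60·n = 2381.799191

rpm = 2381.80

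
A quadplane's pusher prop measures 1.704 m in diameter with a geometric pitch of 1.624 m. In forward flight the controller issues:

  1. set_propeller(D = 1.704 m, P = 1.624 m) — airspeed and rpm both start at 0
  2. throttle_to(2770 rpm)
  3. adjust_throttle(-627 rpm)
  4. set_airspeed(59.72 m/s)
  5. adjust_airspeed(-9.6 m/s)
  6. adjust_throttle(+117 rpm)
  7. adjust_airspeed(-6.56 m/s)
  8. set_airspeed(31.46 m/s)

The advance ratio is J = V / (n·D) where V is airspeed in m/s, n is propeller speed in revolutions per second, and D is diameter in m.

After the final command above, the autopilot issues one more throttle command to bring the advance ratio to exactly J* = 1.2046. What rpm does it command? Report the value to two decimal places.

set_propeller: D = 1.704 m, P = 1.624 m (p = P/D = 0.953052); state ← (V=0, rpm=0)
throttle_to(2770): rpm ← 2770
adjust_throttle(-627): rpm ← 2770 -627 = 2143
set_airspeed(59.72): V ← 59.72 m/s
adjust_airspeed(-9.6): V ← 59.72 -9.6 = 50.12 m/s
adjust_throttle(+117): rpm ← 2143 +117 = 2260
adjust_airspeed(-6.56): V ← 50.12 -6.56 = 43.56 m/s
set_airspeed(31.46): V ← 31.46 m/s
final state: V = 31.46 m/s, rpm = 2260 → n = rpm/60 = 37.666667 rev/s
target J* = 1.2046; solve J* = V/(n·D) for n: n = V/(J*·D) = 31.46/(1.2046 × 1.704) = 15.326616 rev/s
rpm = 60·n = 919.596944

rpm = 919.60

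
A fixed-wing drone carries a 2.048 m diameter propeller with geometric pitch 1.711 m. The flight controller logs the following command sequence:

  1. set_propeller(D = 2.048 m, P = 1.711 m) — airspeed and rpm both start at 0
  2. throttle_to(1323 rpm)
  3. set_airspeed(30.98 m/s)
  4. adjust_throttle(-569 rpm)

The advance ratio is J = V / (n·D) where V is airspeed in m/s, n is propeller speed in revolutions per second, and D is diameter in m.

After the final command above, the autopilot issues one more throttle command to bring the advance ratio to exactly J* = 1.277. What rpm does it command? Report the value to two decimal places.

rpm = 710.74

set_propeller: D = 2.048 m, P = 1.711 m (p = P/D = 0.835449); state ← (V=0, rpm=0)
throttle_to(1323): rpm ← 1323
set_airspeed(30.98): V ← 30.98 m/s
adjust_throttle(-569): rpm ← 1323 -569 = 754
final state: V = 30.98 m/s, rpm = 754 → n = rpm/60 = 12.566667 rev/s
target J* = 1.277; solve J* = V/(n·D) for n: n = V/(J*·D) = 30.98/(1.277 × 2.048) = 11.845695 rev/s
rpm = 60·n = 710.741729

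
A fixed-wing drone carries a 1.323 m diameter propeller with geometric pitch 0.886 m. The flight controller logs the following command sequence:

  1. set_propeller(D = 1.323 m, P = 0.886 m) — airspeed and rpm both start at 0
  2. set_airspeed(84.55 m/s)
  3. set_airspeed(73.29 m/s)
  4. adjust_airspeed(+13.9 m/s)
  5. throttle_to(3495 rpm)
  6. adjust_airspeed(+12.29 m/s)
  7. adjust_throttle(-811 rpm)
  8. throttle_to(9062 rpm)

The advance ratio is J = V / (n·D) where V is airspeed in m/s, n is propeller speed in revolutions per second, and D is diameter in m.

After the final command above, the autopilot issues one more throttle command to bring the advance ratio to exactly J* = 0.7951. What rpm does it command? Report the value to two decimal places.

rpm = 5674.21

set_propeller: D = 1.323 m, P = 0.886 m (p = P/D = 0.669690); state ← (V=0, rpm=0)
set_airspeed(84.55): V ← 84.55 m/s
set_airspeed(73.29): V ← 73.29 m/s
adjust_airspeed(+13.9): V ← 73.29 +13.9 = 87.19 m/s
throttle_to(3495): rpm ← 3495
adjust_airspeed(+12.29): V ← 87.19 +12.29 = 99.48 m/s
adjust_throttle(-811): rpm ← 3495 -811 = 2684
throttle_to(9062): rpm ← 9062
final state: V = 99.48 m/s, rpm = 9062 → n = rpm/60 = 151.033333 rev/s
target J* = 0.7951; solve J* = V/(n·D) for n: n = V/(J*·D) = 99.48/(0.7951 × 1.323) = 94.570172 rev/s
rpm = 60·n = 5674.210321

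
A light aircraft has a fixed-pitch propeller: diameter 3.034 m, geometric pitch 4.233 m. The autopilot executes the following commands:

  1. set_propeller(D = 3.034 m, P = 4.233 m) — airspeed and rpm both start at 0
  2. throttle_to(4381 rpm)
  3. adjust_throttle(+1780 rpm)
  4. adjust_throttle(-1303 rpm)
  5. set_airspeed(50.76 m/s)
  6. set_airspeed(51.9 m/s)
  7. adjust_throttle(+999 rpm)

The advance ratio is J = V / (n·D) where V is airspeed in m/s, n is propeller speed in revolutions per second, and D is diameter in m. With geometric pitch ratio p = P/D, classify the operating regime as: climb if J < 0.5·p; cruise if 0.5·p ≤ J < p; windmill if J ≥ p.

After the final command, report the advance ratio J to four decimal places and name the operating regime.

set_propeller: D = 3.034 m, P = 4.233 m (p = P/D = 1.395188); state ← (V=0, rpm=0)
throttle_to(4381): rpm ← 4381
adjust_throttle(+1780): rpm ← 4381 +1780 = 6161
adjust_throttle(-1303): rpm ← 6161 -1303 = 4858
set_airspeed(50.76): V ← 50.76 m/s
set_airspeed(51.9): V ← 51.9 m/s
adjust_throttle(+999): rpm ← 4858 +999 = 5857
final state: V = 51.9 m/s, rpm = 5857 → n = rpm/60 = 97.616667 rev/s
J = V / (n·D) = 51.9 / (97.616667 × 3.034) = 0.175238
regime bands: climb J<0.6976 | cruise [0.6976, 1.3952) | windmill J≥1.3952
J = 0.1752 → climb

J = 0.1752, regime = climb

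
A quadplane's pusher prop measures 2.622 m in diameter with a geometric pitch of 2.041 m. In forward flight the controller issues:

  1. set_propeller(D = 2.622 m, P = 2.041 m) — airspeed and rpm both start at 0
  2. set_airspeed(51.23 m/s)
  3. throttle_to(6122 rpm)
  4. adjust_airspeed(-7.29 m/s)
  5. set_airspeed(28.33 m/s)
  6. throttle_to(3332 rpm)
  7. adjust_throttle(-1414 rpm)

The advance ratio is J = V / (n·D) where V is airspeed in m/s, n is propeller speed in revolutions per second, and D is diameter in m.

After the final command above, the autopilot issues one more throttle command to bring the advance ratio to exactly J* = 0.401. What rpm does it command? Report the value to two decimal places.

set_propeller: D = 2.622 m, P = 2.041 m (p = P/D = 0.778413); state ← (V=0, rpm=0)
set_airspeed(51.23): V ← 51.23 m/s
throttle_to(6122): rpm ← 6122
adjust_airspeed(-7.29): V ← 51.23 -7.29 = 43.94 m/s
set_airspeed(28.33): V ← 28.33 m/s
throttle_to(3332): rpm ← 3332
adjust_throttle(-1414): rpm ← 3332 -1414 = 1918
final state: V = 28.33 m/s, rpm = 1918 → n = rpm/60 = 31.966667 rev/s
target J* = 0.401; solve J* = V/(n·D) for n: n = V/(J*·D) = 28.33/(0.401 × 2.622) = 26.944462 rev/s
rpm = 60·n = 1616.667713

rpm = 1616.67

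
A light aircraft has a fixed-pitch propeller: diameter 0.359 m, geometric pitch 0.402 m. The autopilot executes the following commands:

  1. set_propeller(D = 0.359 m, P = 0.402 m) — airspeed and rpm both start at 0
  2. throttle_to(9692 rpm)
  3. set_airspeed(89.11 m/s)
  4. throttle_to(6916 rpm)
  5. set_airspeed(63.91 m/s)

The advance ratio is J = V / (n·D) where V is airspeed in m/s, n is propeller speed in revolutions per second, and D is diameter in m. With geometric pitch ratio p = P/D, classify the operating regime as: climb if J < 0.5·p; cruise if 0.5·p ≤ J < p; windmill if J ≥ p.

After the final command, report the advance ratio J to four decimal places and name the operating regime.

set_propeller: D = 0.359 m, P = 0.402 m (p = P/D = 1.119777); state ← (V=0, rpm=0)
throttle_to(9692): rpm ← 9692
set_airspeed(89.11): V ← 89.11 m/s
throttle_to(6916): rpm ← 6916
set_airspeed(63.91): V ← 63.91 m/s
final state: V = 63.91 m/s, rpm = 6916 → n = rpm/60 = 115.266667 rev/s
J = V / (n·D) = 63.91 / (115.266667 × 0.359) = 1.544439
regime bands: climb J<0.5599 | cruise [0.5599, 1.1198) | windmill J≥1.1198
J = 1.5444 → windmill

J = 1.5444, regime = windmill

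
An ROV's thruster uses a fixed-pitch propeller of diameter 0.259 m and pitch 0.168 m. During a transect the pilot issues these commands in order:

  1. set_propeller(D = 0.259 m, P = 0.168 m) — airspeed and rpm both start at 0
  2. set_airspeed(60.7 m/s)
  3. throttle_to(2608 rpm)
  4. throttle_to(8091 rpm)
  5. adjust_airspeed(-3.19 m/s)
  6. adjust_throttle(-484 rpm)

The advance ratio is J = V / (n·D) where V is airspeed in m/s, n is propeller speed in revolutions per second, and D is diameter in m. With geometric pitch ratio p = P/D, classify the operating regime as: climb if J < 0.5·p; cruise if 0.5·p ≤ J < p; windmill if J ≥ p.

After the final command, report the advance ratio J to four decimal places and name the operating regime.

set_propeller: D = 0.259 m, P = 0.168 m (p = P/D = 0.648649); state ← (V=0, rpm=0)
set_airspeed(60.7): V ← 60.7 m/s
throttle_to(2608): rpm ← 2608
throttle_to(8091): rpm ← 8091
adjust_airspeed(-3.19): V ← 60.7 -3.19 = 57.51 m/s
adjust_throttle(-484): rpm ← 8091 -484 = 7607
final state: V = 57.51 m/s, rpm = 7607 → n = rpm/60 = 126.783333 rev/s
J = V / (n·D) = 57.51 / (126.783333 × 0.259) = 1.751384
regime bands: climb J<0.3243 | cruise [0.3243, 0.6486) | windmill J≥0.6486
J = 1.7514 → windmill

J = 1.7514, regime = windmill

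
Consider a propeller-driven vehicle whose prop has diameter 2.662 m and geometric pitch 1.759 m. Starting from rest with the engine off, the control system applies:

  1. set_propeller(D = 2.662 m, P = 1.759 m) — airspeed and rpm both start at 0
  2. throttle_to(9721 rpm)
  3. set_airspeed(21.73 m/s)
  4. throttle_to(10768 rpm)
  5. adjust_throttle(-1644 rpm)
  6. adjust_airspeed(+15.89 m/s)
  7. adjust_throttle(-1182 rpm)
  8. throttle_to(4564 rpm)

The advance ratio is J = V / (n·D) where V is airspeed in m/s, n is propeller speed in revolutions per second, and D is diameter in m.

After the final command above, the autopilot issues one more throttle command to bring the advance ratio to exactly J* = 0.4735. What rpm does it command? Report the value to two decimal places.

rpm = 1790.78

set_propeller: D = 2.662 m, P = 1.759 m (p = P/D = 0.660781); state ← (V=0, rpm=0)
throttle_to(9721): rpm ← 9721
set_airspeed(21.73): V ← 21.73 m/s
throttle_to(10768): rpm ← 10768
adjust_throttle(-1644): rpm ← 10768 -1644 = 9124
adjust_airspeed(+15.89): V ← 21.73 +15.89 = 37.62 m/s
adjust_throttle(-1182): rpm ← 9124 -1182 = 7942
throttle_to(4564): rpm ← 4564
final state: V = 37.62 m/s, rpm = 4564 → n = rpm/60 = 76.066667 rev/s
target J* = 0.4735; solve J* = V/(n·D) for n: n = V/(J*·D) = 37.62/(0.4735 × 2.662) = 29.846318 rev/s
rpm = 60·n = 1790.779059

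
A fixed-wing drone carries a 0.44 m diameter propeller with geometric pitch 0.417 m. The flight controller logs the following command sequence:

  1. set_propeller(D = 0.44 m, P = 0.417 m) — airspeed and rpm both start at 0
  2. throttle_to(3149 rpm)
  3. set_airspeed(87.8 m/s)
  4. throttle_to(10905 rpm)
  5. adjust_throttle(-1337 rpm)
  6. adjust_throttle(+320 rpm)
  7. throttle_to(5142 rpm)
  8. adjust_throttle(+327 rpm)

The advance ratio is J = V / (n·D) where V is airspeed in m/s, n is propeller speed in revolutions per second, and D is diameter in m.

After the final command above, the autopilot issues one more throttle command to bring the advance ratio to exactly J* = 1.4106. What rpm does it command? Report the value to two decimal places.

rpm = 8487.68

set_propeller: D = 0.44 m, P = 0.417 m (p = P/D = 0.947727); state ← (V=0, rpm=0)
throttle_to(3149): rpm ← 3149
set_airspeed(87.8): V ← 87.8 m/s
throttle_to(10905): rpm ← 10905
adjust_throttle(-1337): rpm ← 10905 -1337 = 9568
adjust_throttle(+320): rpm ← 9568 +320 = 9888
throttle_to(5142): rpm ← 5142
adjust_throttle(+327): rpm ← 5142 +327 = 5469
final state: V = 87.8 m/s, rpm = 5469 → n = rpm/60 = 91.150000 rev/s
target J* = 1.4106; solve J* = V/(n·D) for n: n = V/(J*·D) = 87.8/(1.4106 × 0.44) = 141.461403 rev/s
rpm = 60·n = 8487.684158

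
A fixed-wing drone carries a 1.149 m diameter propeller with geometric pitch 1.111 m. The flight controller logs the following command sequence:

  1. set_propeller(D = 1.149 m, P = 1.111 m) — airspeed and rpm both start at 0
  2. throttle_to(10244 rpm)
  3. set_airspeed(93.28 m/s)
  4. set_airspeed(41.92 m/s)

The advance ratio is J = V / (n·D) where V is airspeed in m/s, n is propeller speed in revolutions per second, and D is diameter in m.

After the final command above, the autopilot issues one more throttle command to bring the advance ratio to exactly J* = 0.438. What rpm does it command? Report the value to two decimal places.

set_propeller: D = 1.149 m, P = 1.111 m (p = P/D = 0.966928); state ← (V=0, rpm=0)
throttle_to(10244): rpm ← 10244
set_airspeed(93.28): V ← 93.28 m/s
set_airspeed(41.92): V ← 41.92 m/s
final state: V = 41.92 m/s, rpm = 10244 → n = rpm/60 = 170.733333 rev/s
target J* = 0.438; solve J* = V/(n·D) for n: n = V/(J*·D) = 41.92/(0.438 × 1.149) = 83.296573 rev/s
rpm = 60·n = 4997.794389

rpm = 4997.79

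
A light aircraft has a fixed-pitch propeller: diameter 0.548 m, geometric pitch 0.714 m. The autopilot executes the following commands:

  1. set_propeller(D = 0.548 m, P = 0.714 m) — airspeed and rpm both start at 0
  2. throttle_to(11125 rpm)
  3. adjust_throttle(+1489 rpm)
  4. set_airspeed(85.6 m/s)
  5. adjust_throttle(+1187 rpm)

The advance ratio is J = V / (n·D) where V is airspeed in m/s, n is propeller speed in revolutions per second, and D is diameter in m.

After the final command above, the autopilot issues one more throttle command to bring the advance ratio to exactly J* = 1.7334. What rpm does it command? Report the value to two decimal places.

rpm = 5406.87

set_propeller: D = 0.548 m, P = 0.714 m (p = P/D = 1.302920); state ← (V=0, rpm=0)
throttle_to(11125): rpm ← 11125
adjust_throttle(+1489): rpm ← 11125 +1489 = 12614
set_airspeed(85.6): V ← 85.6 m/s
adjust_throttle(+1187): rpm ← 12614 +1187 = 13801
final state: V = 85.6 m/s, rpm = 13801 → n = rpm/60 = 230.016667 rev/s
target J* = 1.7334; solve J* = V/(n·D) for n: n = V/(J*·D) = 85.6/(1.7334 × 0.548) = 90.114445 rev/s
rpm = 60·n = 5406.866721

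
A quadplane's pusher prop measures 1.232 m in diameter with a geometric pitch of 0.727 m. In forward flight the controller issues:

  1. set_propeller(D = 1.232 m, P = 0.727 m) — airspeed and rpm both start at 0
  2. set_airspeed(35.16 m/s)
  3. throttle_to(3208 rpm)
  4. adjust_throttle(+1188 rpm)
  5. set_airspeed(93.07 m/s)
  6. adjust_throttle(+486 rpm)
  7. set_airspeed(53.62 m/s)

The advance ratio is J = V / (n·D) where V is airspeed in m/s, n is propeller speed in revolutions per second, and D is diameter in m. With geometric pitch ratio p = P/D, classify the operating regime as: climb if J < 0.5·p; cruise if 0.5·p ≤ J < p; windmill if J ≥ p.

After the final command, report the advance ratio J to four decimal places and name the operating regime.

set_propeller: D = 1.232 m, P = 0.727 m (p = P/D = 0.590097); state ← (V=0, rpm=0)
set_airspeed(35.16): V ← 35.16 m/s
throttle_to(3208): rpm ← 3208
adjust_throttle(+1188): rpm ← 3208 +1188 = 4396
set_airspeed(93.07): V ← 93.07 m/s
adjust_throttle(+486): rpm ← 4396 +486 = 4882
set_airspeed(53.62): V ← 53.62 m/s
final state: V = 53.62 m/s, rpm = 4882 → n = rpm/60 = 81.366667 rev/s
J = V / (n·D) = 53.62 / (81.366667 × 1.232) = 0.534896
regime bands: climb J<0.2950 | cruise [0.2950, 0.5901) | windmill J≥0.5901
J = 0.5349 → cruise

J = 0.5349, regime = cruise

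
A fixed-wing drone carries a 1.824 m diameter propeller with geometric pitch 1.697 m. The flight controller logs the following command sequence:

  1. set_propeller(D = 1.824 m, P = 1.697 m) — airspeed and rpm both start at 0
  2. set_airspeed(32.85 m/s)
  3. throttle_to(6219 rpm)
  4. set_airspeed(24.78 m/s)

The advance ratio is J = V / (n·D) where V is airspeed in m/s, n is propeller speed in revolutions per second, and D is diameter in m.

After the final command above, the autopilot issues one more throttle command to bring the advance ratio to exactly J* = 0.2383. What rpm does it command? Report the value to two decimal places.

set_propeller: D = 1.824 m, P = 1.697 m (p = P/D = 0.930373); state ← (V=0, rpm=0)
set_airspeed(32.85): V ← 32.85 m/s
throttle_to(6219): rpm ← 6219
set_airspeed(24.78): V ← 24.78 m/s
final state: V = 24.78 m/s, rpm = 6219 → n = rpm/60 = 103.650000 rev/s
target J* = 0.2383; solve J* = V/(n·D) for n: n = V/(J*·D) = 24.78/(0.2383 × 1.824) = 57.010182 rev/s
rpm = 60·n = 3420.610906

rpm = 3420.61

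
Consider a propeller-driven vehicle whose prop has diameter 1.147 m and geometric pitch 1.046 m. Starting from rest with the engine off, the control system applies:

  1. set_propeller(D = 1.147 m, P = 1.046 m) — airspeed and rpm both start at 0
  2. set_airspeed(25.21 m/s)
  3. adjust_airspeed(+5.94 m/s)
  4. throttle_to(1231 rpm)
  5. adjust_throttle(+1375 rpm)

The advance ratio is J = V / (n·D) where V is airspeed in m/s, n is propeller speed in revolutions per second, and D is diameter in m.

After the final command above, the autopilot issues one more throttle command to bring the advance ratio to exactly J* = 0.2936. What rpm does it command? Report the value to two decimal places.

rpm = 5549.96

set_propeller: D = 1.147 m, P = 1.046 m (p = P/D = 0.911944); state ← (V=0, rpm=0)
set_airspeed(25.21): V ← 25.21 m/s
adjust_airspeed(+5.94): V ← 25.21 +5.94 = 31.15 m/s
throttle_to(1231): rpm ← 1231
adjust_throttle(+1375): rpm ← 1231 +1375 = 2606
final state: V = 31.15 m/s, rpm = 2606 → n = rpm/60 = 43.433333 rev/s
target J* = 0.2936; solve J* = V/(n·D) for n: n = V/(J*·D) = 31.15/(0.2936 × 1.147) = 92.499329 rev/s
rpm = 60·n = 5549.959734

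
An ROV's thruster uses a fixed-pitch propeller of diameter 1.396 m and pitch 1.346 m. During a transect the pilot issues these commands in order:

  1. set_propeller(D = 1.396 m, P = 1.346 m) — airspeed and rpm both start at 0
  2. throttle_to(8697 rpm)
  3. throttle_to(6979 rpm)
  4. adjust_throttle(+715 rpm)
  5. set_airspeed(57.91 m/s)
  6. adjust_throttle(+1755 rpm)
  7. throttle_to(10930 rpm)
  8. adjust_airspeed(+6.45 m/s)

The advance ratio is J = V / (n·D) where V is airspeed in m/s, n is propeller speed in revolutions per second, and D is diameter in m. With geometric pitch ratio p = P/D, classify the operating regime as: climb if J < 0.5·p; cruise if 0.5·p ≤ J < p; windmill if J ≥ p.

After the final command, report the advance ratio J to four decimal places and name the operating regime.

J = 0.2531, regime = climb

set_propeller: D = 1.396 m, P = 1.346 m (p = P/D = 0.964183); state ← (V=0, rpm=0)
throttle_to(8697): rpm ← 8697
throttle_to(6979): rpm ← 6979
adjust_throttle(+715): rpm ← 6979 +715 = 7694
set_airspeed(57.91): V ← 57.91 m/s
adjust_throttle(+1755): rpm ← 7694 +1755 = 9449
throttle_to(10930): rpm ← 10930
adjust_airspeed(+6.45): V ← 57.91 +6.45 = 64.36 m/s
final state: V = 64.36 m/s, rpm = 10930 → n = rpm/60 = 182.166667 rev/s
J = V / (n·D) = 64.36 / (182.166667 × 1.396) = 0.253082
regime bands: climb J<0.4821 | cruise [0.4821, 0.9642) | windmill J≥0.9642
J = 0.2531 → climb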